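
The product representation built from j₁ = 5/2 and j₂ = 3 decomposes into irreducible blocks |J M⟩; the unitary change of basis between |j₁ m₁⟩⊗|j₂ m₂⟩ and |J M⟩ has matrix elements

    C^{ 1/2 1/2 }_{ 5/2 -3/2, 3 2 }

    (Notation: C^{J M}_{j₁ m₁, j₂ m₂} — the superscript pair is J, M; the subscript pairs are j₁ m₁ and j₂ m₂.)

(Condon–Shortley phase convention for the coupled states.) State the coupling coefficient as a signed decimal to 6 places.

j₁+j₂−J=5  J+j₁−j₂=0  J−j₁+j₂=1  j₁+j₂+J+1=7
(j₁±m₁, j₂±m₂, J±M) = (1,4,5,1,1,0)
P² = 960/7
sum k=4..4:
  [4] +1/24 = 1/24
S = 1/24
C² = P²·S² = 5/21 ; C = +0.487950

+0.487950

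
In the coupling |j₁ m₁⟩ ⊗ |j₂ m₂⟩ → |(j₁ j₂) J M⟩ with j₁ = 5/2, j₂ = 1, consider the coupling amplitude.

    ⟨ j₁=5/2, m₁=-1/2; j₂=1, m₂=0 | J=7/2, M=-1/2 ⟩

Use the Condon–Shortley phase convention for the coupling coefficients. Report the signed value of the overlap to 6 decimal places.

√[8·0!5!2!/8! · 2!3!1!1!3!4!] = √(576/7)
  +(−1)^0/∏(0,0,3,1,2,1)! = 1/12  (running 1/12)
⟨..|..⟩ = √(576/7)·(1/12) = +0.755929

+0.755929  (= +√(4/7))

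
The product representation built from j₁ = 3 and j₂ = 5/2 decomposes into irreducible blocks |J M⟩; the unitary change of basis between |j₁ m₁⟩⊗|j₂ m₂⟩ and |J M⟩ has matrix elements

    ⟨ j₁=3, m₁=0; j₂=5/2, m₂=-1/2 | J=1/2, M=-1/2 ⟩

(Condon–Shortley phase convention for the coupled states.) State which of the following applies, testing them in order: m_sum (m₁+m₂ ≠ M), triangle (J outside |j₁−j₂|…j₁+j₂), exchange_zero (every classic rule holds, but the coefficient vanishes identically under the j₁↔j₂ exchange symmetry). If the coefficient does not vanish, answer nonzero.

m-sum: m₁+m₂ = 0+(-1/2) = -1/2, M = -1/2  ✓
triangle: |j₁−j₂| = 1/2 ≤ J = 1/2 ≤ j₁+j₂ = 11/2  ✓
exchange: j₁≠j₂ or m₁≠m₂ — the exchange symmetry imposes no constraint here
value check: CG = +√(1/7) = +0.377964 ≠ 0

nonzero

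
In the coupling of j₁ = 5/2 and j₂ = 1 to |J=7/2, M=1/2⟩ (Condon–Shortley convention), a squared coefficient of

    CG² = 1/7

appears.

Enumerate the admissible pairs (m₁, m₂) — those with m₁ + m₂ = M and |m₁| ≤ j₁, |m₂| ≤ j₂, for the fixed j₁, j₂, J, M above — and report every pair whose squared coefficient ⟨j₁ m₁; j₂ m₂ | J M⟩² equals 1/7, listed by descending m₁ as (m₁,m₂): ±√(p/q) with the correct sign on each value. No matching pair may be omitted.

Admissible pairs with m₁+m₂ = M = 1/2: (-1/2,1), (1/2,0), (3/2,-1)
  (m₁,m₂)=(3/2,-1): CG² = 1/7, CG = +√(1/7)   ← matches the target
  (m₁,m₂)=(1/2,0): CG² = 4/7, CG = +√(4/7)
  (m₁,m₂)=(-1/2,1): CG² = 2/7, CG = +√(2/7)
Pairs with CG² = 1/7: (3/2,-1): +√(1/7)

(3/2,-1): +√(1/7)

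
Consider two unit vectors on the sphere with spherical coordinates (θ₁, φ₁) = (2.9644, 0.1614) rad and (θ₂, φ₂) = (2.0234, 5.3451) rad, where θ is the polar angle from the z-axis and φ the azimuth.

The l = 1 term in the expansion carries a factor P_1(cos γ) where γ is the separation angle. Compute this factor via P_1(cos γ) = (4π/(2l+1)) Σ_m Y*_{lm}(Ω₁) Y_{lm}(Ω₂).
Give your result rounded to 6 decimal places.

0.502438

Expand P_1 via completeness: Σ_{m} conj(Y_{1,m}) at Ω₁ times Y_{1,m} at Ω₂ —
  [-1]  conj(Y_{1,-1})(Ω₁) = (0.060108, 0.009787) ; Y_{1,-1}(Ω₂) = (0.183731, 0.250563) ; Δ = (0.008592, 0.016859)
  [+0]  conj(Y_{1,0})(Ω₁) = (-0.480952, -0.000000) ; Y_{1,0}(Ω₂) = (-0.213670, 0.000000) ; Δ = (0.102765, 0.000000)
  [+1]  conj(Y_{1,1})(Ω₁) = (-0.060108, 0.009787) ; Y_{1,1}(Ω₂) = (-0.183731, 0.250563) ; Δ = (0.008592, -0.016859)
Σ over m = (0.119948, 0.000000); ×(4π/3) → (0.502438, 0.000000). Real part: 0.502438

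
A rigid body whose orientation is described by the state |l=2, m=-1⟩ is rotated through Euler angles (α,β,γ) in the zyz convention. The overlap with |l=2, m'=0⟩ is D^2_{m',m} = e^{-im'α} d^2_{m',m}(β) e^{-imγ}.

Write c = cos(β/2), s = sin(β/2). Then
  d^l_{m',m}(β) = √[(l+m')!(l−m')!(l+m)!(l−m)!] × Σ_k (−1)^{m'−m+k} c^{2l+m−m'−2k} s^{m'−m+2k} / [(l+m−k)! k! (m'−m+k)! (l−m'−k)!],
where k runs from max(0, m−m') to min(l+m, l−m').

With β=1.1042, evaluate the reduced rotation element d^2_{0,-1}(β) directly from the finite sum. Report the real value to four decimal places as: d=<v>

d^2_{0,-1}(β=1.1042) via the finite sum:
c=cos(1.104200/2)=0.851425, s=sin(1.104200/2)=0.524476; N=√[2·2·1·6]=4.898979
Admissible k: 0..1 (factorial args all ≥0)
  k=0: (−1)^1·4.8990/(2)·0.8514^3·0.5245^1 = -0.792941
  k=1: (−1)^2·4.8990/(2)·0.8514^1·0.5245^3 = +0.300885
d^2_{0,-1}(1.1042) = -0.792941 +0.300885 = -0.492056

d=-0.4921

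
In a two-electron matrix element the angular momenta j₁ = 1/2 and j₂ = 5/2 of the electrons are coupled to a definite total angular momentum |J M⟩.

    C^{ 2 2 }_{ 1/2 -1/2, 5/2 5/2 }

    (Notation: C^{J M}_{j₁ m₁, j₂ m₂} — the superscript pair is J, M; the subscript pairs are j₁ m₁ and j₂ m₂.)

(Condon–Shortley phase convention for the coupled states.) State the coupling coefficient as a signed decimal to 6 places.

−√(5/6) ≈ -0.912871

j₁+j₂−J=1  J+j₁−j₂=0  J−j₁+j₂=4  j₁+j₂+J+1=6
(j₁±m₁, j₂±m₂, J±M) = (0,1,5,0,4,0)
P² = 480
sum k=1..1:
  [1] −1/24 = -1/24
S = -1/24
C² = P²·S² = 5/6 ; C = -0.912871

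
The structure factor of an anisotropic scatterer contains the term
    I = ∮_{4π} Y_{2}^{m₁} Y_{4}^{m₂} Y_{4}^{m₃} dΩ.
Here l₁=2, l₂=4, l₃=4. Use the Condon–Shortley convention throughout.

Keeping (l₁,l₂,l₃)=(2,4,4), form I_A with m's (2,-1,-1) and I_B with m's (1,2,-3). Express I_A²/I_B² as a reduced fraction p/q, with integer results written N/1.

8/7

l's match ⇒ only the (l;m) 3-j factors differ between A and B.
A: triangle coeff Δ(2,4,4) = 1/13860; Σ_t [0,0]: t=0:+1/144 = 1/144; (3j)²=10/231 [(2 4 4; 2 -1 -1)], sign=-1
B: triangle coeff Δ(2,4,4) = 1/13860; Σ_t [0,1]: t=0:+1/1440 t=1:−1/240 = -1/288; (3j)²=5/132 [(2 4 4; 1 2 -3)], sign=+1
I_A²/I_B² = (10/231)/(5/132) = 8/7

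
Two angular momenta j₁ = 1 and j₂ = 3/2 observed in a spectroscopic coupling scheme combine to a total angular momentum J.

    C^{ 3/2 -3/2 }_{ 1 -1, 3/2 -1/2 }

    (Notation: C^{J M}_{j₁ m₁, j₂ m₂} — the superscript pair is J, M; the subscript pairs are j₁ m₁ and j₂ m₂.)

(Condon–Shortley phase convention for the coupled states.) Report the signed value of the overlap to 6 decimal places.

-0.632456

triangle: 1!×1!×2!/5! = 2/120
(j±m)!: 0!×2!×1!×2!×0!×3! = 24
prefactor² = (2J+1)×Δ×N² = 8/5
  k=1: −1/(1!×0!×1!×0!×0!×2!) = -1/2
Σ = -1/2  ⇒  CG² = 8/5×(-1/2)² = 2/5
CG = −√(2/5) = -0.632456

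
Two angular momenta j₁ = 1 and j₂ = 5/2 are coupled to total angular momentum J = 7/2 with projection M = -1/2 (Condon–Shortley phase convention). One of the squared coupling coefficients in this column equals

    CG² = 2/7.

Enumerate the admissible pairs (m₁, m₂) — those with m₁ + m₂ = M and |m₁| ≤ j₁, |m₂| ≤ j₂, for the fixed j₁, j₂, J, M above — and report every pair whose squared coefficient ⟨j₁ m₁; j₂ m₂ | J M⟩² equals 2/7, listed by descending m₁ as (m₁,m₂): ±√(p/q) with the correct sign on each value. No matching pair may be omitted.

Admissible pairs with m₁+m₂ = M = -1/2: (-1,1/2), (0,-1/2), (1,-3/2)
  (m₁,m₂)=(1,-3/2): CG² = 1/7, CG = +√(1/7)
  (m₁,m₂)=(0,-1/2): CG² = 4/7, CG = +√(4/7)
  (m₁,m₂)=(-1,1/2): CG² = 2/7, CG = +√(2/7)   ← matches the target
Pairs with CG² = 2/7: (-1,1/2): +√(2/7)

(-1,1/2): +√(2/7)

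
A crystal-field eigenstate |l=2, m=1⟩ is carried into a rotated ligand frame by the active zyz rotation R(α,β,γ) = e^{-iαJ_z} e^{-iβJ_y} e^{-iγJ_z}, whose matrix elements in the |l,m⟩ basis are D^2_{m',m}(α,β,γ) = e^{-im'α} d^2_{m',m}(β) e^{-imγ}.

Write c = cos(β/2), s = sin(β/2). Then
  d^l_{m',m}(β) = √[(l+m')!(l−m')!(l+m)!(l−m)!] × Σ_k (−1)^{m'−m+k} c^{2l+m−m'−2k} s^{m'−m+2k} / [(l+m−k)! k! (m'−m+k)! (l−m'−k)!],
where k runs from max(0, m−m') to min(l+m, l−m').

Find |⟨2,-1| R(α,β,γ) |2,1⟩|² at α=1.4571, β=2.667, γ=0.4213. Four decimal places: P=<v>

D^2_{-1,1}(1.4571,2.6670,0.4213) = e^{-i·-1·1.4571}·d^2_{-1,1}(2.6670)·e^{-i·1·0.4213}. Compute d first:
Half-angle: c=0.235076, s=0.971977. N=√(1·6·6·1)=6.000000
k: max(0,(1)−(-1))=2 … min(2+(1),2−(-1))=3
  k=2: (−1)^0·6.0000/(2)·0.2351^2·0.9720^2 = +0.156620
  k=3: (−1)^1·6.0000/(6)·0.2351^0·0.9720^4 = -0.892533
d^2_{-1,1}(2.6670) = +0.156620 -0.892533 = -0.735912
|D^2_{-1,1}|² = |d^2_{-1,1}(β)|² = (-0.735912)² = 0.541567 (the z-rotation phases have unit modulus)

P=0.5416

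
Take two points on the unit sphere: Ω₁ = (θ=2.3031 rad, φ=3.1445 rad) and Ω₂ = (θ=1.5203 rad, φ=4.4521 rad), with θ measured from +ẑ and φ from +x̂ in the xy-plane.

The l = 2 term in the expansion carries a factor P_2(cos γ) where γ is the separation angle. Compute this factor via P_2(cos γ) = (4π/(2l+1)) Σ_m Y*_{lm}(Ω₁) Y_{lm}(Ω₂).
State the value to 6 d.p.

-0.461851

Expand P_2 via completeness: Σ_{m} conj(Y_{2,m}) at Ω₁ times Y_{2,m} at Ω₂ —
  m=-2: (0.21360 + 0.00124j) × (-0.33425 - 0.19164j) = -0.07116 - 0.04135j  (running Σ = -0.07116 - 0.04135j)
  m=-1: (0.38410 + 0.00112j) × (-0.01002 + 0.03763j) = -0.00389 + 0.01444j  (running Σ = -0.07505 - 0.02691j)
  m=0: (0.10755 + 0.00000j) × (-0.31298 + 0.00000j) = -0.03366 + 0.00000j  (running Σ = -0.10871 - 0.02691j)
  m=1: (-0.38410 + 0.00112j) × (0.01002 + 0.03763j) = -0.00389 - 0.01444j  (running Σ = -0.11261 - 0.04135j)
  m=2: (0.21360 - 0.00124j) × (-0.33425 + 0.19164j) = -0.07116 + 0.04135j  (running Σ = -0.18376 + 0.00000j)
Accumulated sum -0.18376 + 0.00000j; after 4π/(2l+1) scaling, -0.46185 + 0.00000j ⇒ P_2 = -0.461851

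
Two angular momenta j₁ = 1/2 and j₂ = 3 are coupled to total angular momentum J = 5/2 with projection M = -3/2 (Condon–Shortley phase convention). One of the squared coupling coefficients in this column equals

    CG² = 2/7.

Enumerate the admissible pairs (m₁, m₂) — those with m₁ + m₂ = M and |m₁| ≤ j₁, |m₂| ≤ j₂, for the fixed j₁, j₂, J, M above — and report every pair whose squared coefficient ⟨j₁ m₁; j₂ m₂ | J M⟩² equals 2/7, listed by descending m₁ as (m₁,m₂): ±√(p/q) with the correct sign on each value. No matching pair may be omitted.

Admissible pairs with m₁+m₂ = M = -3/2: (-1/2,-1), (1/2,-2)
  (m₁,m₂)=(1/2,-2): CG² = 5/7, CG = +√(5/7)
  (m₁,m₂)=(-1/2,-1): CG² = 2/7, CG = −√(2/7)   ← matches the target
Pairs with CG² = 2/7: (-1/2,-1): −√(2/7)

(-1/2,-1): −√(2/7)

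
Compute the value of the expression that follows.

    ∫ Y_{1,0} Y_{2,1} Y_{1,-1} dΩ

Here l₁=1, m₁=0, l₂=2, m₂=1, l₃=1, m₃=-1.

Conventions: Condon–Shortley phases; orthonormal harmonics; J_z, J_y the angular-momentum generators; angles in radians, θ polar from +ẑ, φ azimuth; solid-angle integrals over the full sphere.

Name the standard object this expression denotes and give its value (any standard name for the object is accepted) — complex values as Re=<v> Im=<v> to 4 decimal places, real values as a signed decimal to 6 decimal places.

Gaunt coefficient, -0.218510

This is a Gaunt coefficient — the integral of a triple product of spherical harmonics over the sphere.
Rules hold: Σm=0, L=4 even, 1≤1≤3.
N = 3·5·3 = 45
Δ = 2!·0!·2!/5! = 1/30
Racah Σ t=1..1: t=1:−1/1 = -1/1
⇒ 3j(1 2 1; 0 0 0)² = 2/15, sgn +1
Racah Σ t=1..1: t=1:−1/2 = -1/2
⇒ 3j(1 2 1; 0 1 -1)² = 1/10, sgn -1
4πI² = N·(3j₀)²·(3jₘ)² = 3/5
I = -1·√(0.6/4π) = -0.21850969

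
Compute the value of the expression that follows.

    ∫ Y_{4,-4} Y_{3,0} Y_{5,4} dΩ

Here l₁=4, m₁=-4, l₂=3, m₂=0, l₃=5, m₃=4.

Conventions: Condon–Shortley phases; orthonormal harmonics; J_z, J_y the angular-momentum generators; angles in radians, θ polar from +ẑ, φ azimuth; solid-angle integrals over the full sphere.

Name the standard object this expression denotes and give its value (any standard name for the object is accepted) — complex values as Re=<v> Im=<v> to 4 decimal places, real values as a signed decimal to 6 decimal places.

Gaunt coefficient, -0.207724

This is a Gaunt coefficient — the integral of a triple product of spherical harmonics over the sphere.
m-sum 0 ✓  L=12 even ✓  1≤5≤7 ✓
Π(2lᵢ+1) = 9×7×11 = 693
triangle coeff Δ(4,3,5) = 1/180180
Σ_t [0,2]: t=0:+1/576 t=1:−1/144 t=2:+1/576 = -1/288
(3j)²=20/1001 [(4 3 5; 0 0 0)], sign=+1
Σ_t [2,2]: t=2:+1/8640 = 1/8640
(3j)²=28/715 [(4 3 5; -4 0 4)], sign=-1
⇒ 4πI² = 1008/1859
I = (-1)√(1008/1859/(4π)) = -0.20772350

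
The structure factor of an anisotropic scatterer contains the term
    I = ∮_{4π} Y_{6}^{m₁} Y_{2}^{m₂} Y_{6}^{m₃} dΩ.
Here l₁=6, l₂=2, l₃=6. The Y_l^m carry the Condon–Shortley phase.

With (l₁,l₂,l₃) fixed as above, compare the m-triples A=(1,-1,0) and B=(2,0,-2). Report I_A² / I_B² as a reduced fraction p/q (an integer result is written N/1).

7/100

Shared (l₁,l₂,l₃)=(6,2,6): N and (l;000)² cancel in I_A²/I_B².
A: Δ = 2!·10!·2!/15! = 1/90090; Racah Σ t=0..1: t=0:+1/28800 t=1:−1/34560 = 1/172800; ⇒ 3j(6 2 6; 1 -1 0)² = 1/1430, sgn +1
B: Δ = 2!·10!·2!/15! = 1/90090; Racah Σ t=0..2: t=0:+1/69120 t=1:−1/30240 t=2:+1/322560 = -1/64512; ⇒ 3j(6 2 6; 2 0 -2)² = 10/1001, sgn -1
I_A²/I_B² = (1/1430)/(10/1001) = 7/100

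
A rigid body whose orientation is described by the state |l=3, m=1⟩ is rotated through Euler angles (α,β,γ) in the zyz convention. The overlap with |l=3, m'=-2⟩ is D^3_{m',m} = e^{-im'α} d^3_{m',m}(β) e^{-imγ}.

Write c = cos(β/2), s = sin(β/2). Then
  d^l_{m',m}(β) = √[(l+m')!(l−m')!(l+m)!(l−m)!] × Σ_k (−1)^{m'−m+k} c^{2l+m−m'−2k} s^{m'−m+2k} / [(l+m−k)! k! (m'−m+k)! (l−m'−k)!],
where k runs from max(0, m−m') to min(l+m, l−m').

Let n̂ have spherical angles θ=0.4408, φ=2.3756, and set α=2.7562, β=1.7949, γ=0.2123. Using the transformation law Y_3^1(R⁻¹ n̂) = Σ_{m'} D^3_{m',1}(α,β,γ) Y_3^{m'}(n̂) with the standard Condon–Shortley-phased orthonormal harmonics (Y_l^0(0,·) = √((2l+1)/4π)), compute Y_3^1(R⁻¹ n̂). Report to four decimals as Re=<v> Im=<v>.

Need the full column D^3_{m',1} for m'=−3..3 at α=2.7562, β=1.7949, γ=0.2123.
cos(β/2)=0.623605, sin(β/2)=0.781739
d^3_{-3,1}: single k=4 term ⇒ +0.562488;  D = -0.113027+0.551015i
d^3_{-2,1}: k∈[3..4] ⇒ +0.732732 -0.575731 = +0.157002;  D = +0.087051-0.130659i
d^3_{-1,1}: k∈[2..4] ⇒ +0.554517 -1.161870 +0.228229 = -0.379124;  D = +0.313397-0.213347i
d^3_{0,1}: k∈[1..3] ⇒ +0.255389 -1.204002 +0.630682 = -0.317932;  D = -0.310794+0.066991i
d^3_{1,1}: k∈[0..2] ⇒ +0.058811 -0.739356 +0.871402 = +0.190858;  D = -0.188006-0.032871i
d^3_{2,1}: k∈[0..1] ⇒ -0.233137 +0.732732 = +0.499595;  D = +0.423686+0.264737i
d^3_{3,1}: single k=0 term ⇒ +0.357939;  D = -0.209986-0.289873i
Y_3^{m'}(θ=0.4408,φ=2.3756) and Σ D·Y over m':
  (-0.1130+0.5510i)·(+0.0215-0.0242i)  (+0.0871-0.1307i)·(+0.0065+0.1681i)  (+0.3134-0.2133i)·(-0.3071-0.2954i)  (-0.3108+0.0670i)·(+0.3678+0.0000i)  (-0.1880-0.0329i)·(+0.3071-0.2954i)  (+0.4237+0.2647i)·(+0.0065-0.1681i)  (-0.2100-0.2899i)·(-0.0215-0.0242i)
Y_3^1(R⁻¹ n̂) = -0.262768+0.013230i

Re=-0.2628 Im=0.0132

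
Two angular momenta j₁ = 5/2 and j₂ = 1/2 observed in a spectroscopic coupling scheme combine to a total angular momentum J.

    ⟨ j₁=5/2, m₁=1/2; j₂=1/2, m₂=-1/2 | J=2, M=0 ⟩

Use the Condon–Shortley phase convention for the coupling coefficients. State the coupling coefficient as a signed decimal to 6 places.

+0.707107  (= +√(1/2))

j₁+j₂−J=1  J+j₁−j₂=4  J−j₁+j₂=0  j₁+j₂+J+1=6
(j₁±m₁, j₂±m₂, J±M) = (3,2,0,1,2,2)
P² = 8
sum k=0..0:
  [0] +1/4 = 1/4
S = 1/4
C² = P²·S² = 1/2 ; C = +0.707107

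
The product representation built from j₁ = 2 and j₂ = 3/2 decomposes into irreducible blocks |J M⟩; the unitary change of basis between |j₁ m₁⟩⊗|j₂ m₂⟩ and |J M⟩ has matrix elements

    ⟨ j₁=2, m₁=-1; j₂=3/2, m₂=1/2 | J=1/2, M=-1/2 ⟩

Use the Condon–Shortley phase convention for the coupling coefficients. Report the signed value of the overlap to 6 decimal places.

+0.547723

√[2·3!1!0!/5! · 1!3!2!1!0!1!] = √(6/5)
  +(−1)^2/∏(2,1,1,0,0,0)! = 1/2  (running 1/2)
⟨..|..⟩ = √(6/5)·(1/2) = +0.547723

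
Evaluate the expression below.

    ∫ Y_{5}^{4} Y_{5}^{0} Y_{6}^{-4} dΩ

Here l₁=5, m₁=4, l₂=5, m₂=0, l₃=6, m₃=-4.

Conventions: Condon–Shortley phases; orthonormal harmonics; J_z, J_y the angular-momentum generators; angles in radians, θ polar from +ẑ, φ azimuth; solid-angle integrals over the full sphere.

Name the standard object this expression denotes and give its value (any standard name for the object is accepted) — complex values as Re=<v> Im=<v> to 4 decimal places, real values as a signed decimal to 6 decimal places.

This is a Gaunt coefficient — the integral of a triple product of spherical harmonics over the sphere.
m-sum 0 ✓  L=16 even ✓  0≤6≤10 ✓
Π(2lᵢ+1) = 11×11×13 = 1573
triangle coeff Δ(5,5,6) = 1/28588560
Σ_t [0,4]: t=0:+1/345600 t=1:−1/13824 t=2:+1/5184 t=3:−1/13824 t=4:+1/345600 = 7/129600
(3j)²=80/7293 [(5 5 6; 0 0 0)], sign=+1
Σ_t [0,1]: t=0:+1/345600 t=1:−1/207360 = -1/518400
(3j)²=12/2431 [(5 5 6; 4 0 -4)], sign=-1
⇒ 4πI² = 320/3757
I = (-1)√(320/3757/(4π)) = -0.08232836

Gaunt coefficient, -0.082328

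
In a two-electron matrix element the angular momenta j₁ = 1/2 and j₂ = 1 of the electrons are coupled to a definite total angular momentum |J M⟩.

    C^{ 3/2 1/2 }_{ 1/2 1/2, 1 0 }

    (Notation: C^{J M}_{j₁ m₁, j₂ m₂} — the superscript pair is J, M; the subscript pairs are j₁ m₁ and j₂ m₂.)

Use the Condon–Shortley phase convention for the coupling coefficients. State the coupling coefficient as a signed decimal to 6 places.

+0.816497  (= +√(2/3))

√[4·0!1!2!/4! · 1!0!1!1!2!1!] = √(2/3)
  +(−1)^0/∏(0,0,0,1,1,1)! = 1  (running 1)
⟨..|..⟩ = √(2/3)·(1) = +0.816497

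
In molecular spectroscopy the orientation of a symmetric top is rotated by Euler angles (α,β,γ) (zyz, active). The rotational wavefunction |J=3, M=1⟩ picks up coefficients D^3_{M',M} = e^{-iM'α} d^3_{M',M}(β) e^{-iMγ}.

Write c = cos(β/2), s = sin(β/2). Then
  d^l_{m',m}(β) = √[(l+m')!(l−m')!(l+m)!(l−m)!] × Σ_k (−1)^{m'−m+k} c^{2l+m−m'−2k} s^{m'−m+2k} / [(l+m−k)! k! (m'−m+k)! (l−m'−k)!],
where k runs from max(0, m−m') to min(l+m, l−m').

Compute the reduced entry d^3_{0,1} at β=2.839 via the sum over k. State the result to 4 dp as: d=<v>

d^3_{0,1}(β=2.8390) via the finite sum:
With c≡cos(β/2)=0.150720 and s≡sin(β/2)=0.988577, N=[6·6·24·2]^{1/2}=41.569219
Admissible k: 1..3 (factorial args all ≥0)
  k=1: (−1)^0·41.5692/(12)·0.1507^5·0.9886^1 = +0.000266
  k=2: (−1)^1·41.5692/(4)·0.1507^3·0.9886^3 = -0.034376
  k=3: (−1)^2·41.5692/(12)·0.1507^1·0.9886^5 = +0.492961
d^3_{0,1}(2.8390) = +0.000266 -0.034376 +0.492961 = +0.458851

d=0.4589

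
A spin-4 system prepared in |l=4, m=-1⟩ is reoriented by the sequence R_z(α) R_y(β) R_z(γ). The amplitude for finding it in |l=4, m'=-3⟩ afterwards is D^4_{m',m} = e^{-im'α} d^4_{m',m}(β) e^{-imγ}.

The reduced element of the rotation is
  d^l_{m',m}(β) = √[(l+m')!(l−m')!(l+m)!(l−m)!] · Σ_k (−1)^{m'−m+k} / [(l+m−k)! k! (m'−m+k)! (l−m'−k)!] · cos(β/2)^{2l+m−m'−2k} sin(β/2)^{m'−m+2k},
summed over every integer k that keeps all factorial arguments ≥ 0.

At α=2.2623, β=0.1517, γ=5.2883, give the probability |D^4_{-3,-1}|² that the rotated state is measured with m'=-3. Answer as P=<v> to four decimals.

P=0.0020

Split into d^4_{-3,-1}(β=0.1517) × two z-phases.
With c≡cos(β/2)=0.997125 and s≡sin(β/2)=0.075777, N=[1·5040·6·120]^{1/2}=1904.940944
Admissible k: 2..3 (factorial args all ≥0)
  k=2: (−1)^0·1904.9409/(240)·0.9971^6·0.0758^2 = +0.044797
  k=3: (−1)^1·1904.9409/(144)·0.9971^4·0.0758^4 = -0.000431
d^4_{-3,-1}(0.1517) = +0.044797 -0.000431 = +0.044365
|D^4_{-3,-1}|² = |d^4_{-3,-1}(β)|² = (+0.044365)² = 0.001968 (the z-rotation phases have unit modulus)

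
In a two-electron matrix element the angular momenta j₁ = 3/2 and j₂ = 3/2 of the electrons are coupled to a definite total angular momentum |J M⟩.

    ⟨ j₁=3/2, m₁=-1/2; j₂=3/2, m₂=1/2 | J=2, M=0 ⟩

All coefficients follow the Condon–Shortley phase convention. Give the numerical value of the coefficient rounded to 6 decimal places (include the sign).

−√(1/4) ≈ -0.500000

triangle: 1!·2!·2!/6! = 4/720
(j±m)!: 1!·2!·2!·1!·2!·2! = 16
prefactor² = (2J+1)·Δ·N² = 4/9
  k=0: +1/(0!·1!·2!·2!·0!·0!) = 1/4
  k=1: −1/(1!·0!·1!·1!·1!·1!) = -1
Σ = -3/4  ⇒  CG² = 4/9·(-3/4)² = 1/4
CG = −√(1/4) = -0.500000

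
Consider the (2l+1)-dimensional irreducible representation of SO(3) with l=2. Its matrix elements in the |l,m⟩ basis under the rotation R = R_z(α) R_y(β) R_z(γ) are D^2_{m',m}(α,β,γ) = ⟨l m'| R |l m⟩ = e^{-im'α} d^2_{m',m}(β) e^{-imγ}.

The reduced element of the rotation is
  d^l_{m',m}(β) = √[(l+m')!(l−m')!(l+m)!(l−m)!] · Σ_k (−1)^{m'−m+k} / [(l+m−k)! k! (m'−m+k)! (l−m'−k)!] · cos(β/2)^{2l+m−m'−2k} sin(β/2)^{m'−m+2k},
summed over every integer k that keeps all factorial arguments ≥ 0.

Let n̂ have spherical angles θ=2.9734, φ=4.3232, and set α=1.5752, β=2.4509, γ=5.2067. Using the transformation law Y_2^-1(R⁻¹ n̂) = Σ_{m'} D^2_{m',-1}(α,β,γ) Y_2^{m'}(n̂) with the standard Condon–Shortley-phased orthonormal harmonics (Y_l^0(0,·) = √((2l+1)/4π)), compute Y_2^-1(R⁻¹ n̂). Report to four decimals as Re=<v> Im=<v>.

Re=0.1523 Im=-0.3517

Need the full column D^2_{m',-1} for m'=−2..2 at α=1.5752, β=2.4509, γ=5.2067.
cos(β/2)=0.338523, sin(β/2)=0.940958
d^2_{-2,-1}: single k=1 term ⇒ +0.073007;  D = -0.035201+0.063960i
d^2_{-1,-1}: k∈[0..1] ⇒ +0.013133 -0.304395 = -0.291262;  D = -0.255786-0.139310i
d^2_{0,-1}: k∈[0..1] ⇒ -0.089415 +0.690835 = +0.601420;  D = +0.285329-0.529428i
d^2_{1,-1}: k∈[0..1] ⇒ +0.304395 -0.783938 = -0.479543;  D = +0.423137+0.225646i
d^2_{2,-1}: single k=0 term ⇒ -0.564064;  D = +0.263223-0.498881i
Y_2^{m'}(θ=2.9734,φ=4.3232) and Σ D·Y over m':
  (-0.0352+0.0640i)·(-0.0077-0.0076i)  (-0.2558-0.1393i)·(+0.0484-0.1180i)  (+0.2853-0.5294i)·(+0.6043+0.0000i)  (+0.4231+0.2256i)·(-0.0484-0.1180i)  (+0.2632-0.4989i)·(-0.0077+0.0076i)
Y_2^-1(R⁻¹ n̂) = +0.152275-0.351694i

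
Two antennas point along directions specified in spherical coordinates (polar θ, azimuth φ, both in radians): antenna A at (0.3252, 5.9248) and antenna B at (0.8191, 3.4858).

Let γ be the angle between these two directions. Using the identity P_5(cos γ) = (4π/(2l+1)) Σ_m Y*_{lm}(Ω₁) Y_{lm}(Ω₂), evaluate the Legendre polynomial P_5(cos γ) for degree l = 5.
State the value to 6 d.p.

0.155484

Expand P_5 via completeness: Σ_{m} conj(Y_{5,m}) at Ω₁ times Y_{5,m} at Ω₂ —
  m=-5: Y*=-0.00034 - 0.00151j  Y=0.01445 + 0.09548j  product 0.00014 - 0.00005j
  m=-4: Y*=0.00198 - 0.01436j  Y=0.05502 - 0.28010j  product -0.00391 - 0.00135j
  m=-3: Y*=0.03800 - 0.07028j  Y=-0.22101 + 0.37023j  product 0.01762 + 0.02960j
  m=-2: Y*=0.20934 - 0.18241j  Y=0.19030 - 0.15655j  product 0.01128 - 0.06749j
  m=-1: Y*=0.51370 - 0.19241j  Y=0.21186 - 0.07595j  product 0.09422 - 0.07978j
  m=+0: Y*=0.32582 + 0.00000j  Y=-0.31488 + 0.00000j  product -0.10259 + 0.00000j
  m=+1: Y*=-0.51370 - 0.19241j  Y=-0.21186 - 0.07595j  product 0.09422 + 0.07978j
  m=+2: Y*=0.20934 + 0.18241j  Y=0.19030 + 0.15655j  product 0.01128 + 0.06749j
  m=+3: Y*=-0.03800 - 0.07028j  Y=0.22101 + 0.37023j  product 0.01762 - 0.02960j
  m=+4: Y*=0.00198 + 0.01436j  Y=0.05502 + 0.28010j  product -0.00391 + 0.00135j
  m=+5: Y*=0.00034 - 0.00151j  Y=-0.01445 + 0.09548j  product 0.00014 + 0.00005j
Σ over m = 0.13610 + 0.00000j; ×(4π/11) → 0.15548 + 0.00000j. Real part: 0.155484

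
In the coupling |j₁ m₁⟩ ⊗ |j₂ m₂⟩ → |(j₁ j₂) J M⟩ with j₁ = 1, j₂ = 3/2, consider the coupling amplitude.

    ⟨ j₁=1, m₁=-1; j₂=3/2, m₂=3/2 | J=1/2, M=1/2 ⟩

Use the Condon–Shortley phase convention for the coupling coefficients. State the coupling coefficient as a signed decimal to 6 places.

j₁+j₂−J=2  J+j₁−j₂=0  J−j₁+j₂=1  j₁+j₂+J+1=4
(j₁±m₁, j₂±m₂, J±M) = (0,2,3,0,1,0)
P² = 2
sum k=2..2:
  [2] +1/2 = 1/2
S = 1/2
C² = P²·S² = 1/2 ; C = +0.707107

+√(1/2) ≈ +0.707107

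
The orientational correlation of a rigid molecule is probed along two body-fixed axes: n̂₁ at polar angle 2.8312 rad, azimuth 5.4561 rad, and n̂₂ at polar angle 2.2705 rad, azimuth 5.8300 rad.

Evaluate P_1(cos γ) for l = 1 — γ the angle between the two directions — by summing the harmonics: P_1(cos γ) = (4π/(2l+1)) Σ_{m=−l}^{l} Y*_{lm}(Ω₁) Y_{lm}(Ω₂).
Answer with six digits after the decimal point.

0.830739

Term-by-term m-sum for l=1 (normalisation 4π/3 = 4.188790):
  m=-1: (0.071443, -0.077662) × (0.237634, 0.115725) = (0.025965, -0.010187)  (running Σ = (0.025965, -0.010187))
  m=0: (-0.465254, -0.000000) × (-0.314656, 0.000000) = (0.146395, 0.000000)  (running Σ = (0.172360, -0.010187))
  m=1: (-0.071443, -0.077662) × (-0.237634, 0.115725) = (0.025965, 0.010187)  (running Σ = (0.198324, 0.000000))
Σ over m = (0.198324, 0.000000); ×(4π/3) → (0.830739, 0.000000). Real part: 0.830739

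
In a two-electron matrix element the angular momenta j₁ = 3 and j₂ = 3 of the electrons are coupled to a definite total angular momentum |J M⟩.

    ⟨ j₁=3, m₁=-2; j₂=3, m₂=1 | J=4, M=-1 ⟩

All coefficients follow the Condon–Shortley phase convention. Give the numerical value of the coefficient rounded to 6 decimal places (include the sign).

triangle: 2!×4!×4!/11! = 1152/39916800
(j±m)!: 1!×5!×4!×2!×3!×5! = 4147200
prefactor² = (2J+1)×Δ×N² = 82944/77
  k=1: −1/(1!×1!×4!×3!×0!×1!) = -1/144
  k=2: +1/(2!×0!×3!×2!×1!×2!) = 1/48
Σ = 1/72  ⇒  CG² = 82944/77×(1/72)² = 16/77
CG = +√(16/77) = +0.455842

+√(16/77) = +0.455842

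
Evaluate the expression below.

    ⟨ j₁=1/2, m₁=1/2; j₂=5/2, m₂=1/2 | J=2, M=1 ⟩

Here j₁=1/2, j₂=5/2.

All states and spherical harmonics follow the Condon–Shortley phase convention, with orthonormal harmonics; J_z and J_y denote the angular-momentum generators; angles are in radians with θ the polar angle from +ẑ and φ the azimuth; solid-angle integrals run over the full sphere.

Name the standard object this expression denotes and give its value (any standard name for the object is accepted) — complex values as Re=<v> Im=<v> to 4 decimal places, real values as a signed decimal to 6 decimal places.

Clebsch–Gordan coefficient, +√(1/3) ≈ +0.577350

This is a Clebsch–Gordan (vector-coupling) coefficient.
j₁+j₂−J=1  J+j₁−j₂=0  J−j₁+j₂=4  j₁+j₂+J+1=6
(j₁±m₁, j₂±m₂, J±M) = (1,0,3,2,3,1)
P² = 12
sum k=0..0:
  [0] +1/6 = 1/6
S = 1/6
C² = P²·S² = 1/3 ; C = +0.577350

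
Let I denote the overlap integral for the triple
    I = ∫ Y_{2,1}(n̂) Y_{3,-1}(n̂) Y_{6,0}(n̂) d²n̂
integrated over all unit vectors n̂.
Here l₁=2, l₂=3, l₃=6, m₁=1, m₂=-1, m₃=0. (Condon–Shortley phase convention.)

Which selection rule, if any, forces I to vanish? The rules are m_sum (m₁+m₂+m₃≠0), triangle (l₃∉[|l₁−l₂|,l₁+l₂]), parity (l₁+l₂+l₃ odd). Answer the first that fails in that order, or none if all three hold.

m₁+m₂+m₃ = 1 − 1 + 0 = 0  ✓
triangle: need |l₁−l₂| ≤ l₃ ≤ l₁+l₂ = [1,5]; l₃=6 is outside  ✗
parity: l₁+l₂+l₃ = 11 is odd

triangle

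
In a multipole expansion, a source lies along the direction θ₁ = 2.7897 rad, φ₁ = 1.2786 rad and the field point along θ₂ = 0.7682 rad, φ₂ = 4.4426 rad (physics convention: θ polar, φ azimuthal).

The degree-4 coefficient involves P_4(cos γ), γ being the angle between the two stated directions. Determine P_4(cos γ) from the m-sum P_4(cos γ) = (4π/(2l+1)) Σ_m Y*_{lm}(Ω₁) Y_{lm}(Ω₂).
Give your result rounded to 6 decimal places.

0.298961

Term-by-term m-sum for l=4 (normalisation 4π/9 = 1.396263):
  term(m=-4) = (0.000642, -0.000058)   from Y*(Ω₁)=(0.002444, -0.005748), Y(Ω₂)=(0.048697, 0.090937)
  term(m=-3) = (0.014496, -0.000976)   from Y*(Ω₁)=(0.036977, 0.030781), Y(Ω₂)=(0.218587, -0.208352)
  term(m=-2) = (0.086841, -0.003894)   from Y*(Ω₁)=(-0.171314, 0.113318), Y(Ω₂)=(-0.363086, -0.217436)
  term(m=-1) = (0.071108, -0.001594)   from Y*(Ω₁)=(-0.139703, -0.464427), Y(Ω₂)=(-0.039088, 0.141351)
  term(m=+0) = (-0.132059, 0.000000)   from Y*(Ω₁)=(0.395843, -0.000000), Y(Ω₂)=(-0.333614, 0.000000)
  term(m=+1) = (0.071108, 0.001594)   from Y*(Ω₁)=(0.139703, -0.464427), Y(Ω₂)=(0.039088, 0.141351)
  term(m=+2) = (0.086841, 0.003894)   from Y*(Ω₁)=(-0.171314, -0.113318), Y(Ω₂)=(-0.363086, 0.217436)
  term(m=+3) = (0.014496, 0.000976)   from Y*(Ω₁)=(-0.036977, 0.030781), Y(Ω₂)=(-0.218587, -0.208352)
  term(m=+4) = (0.000642, 0.000058)   from Y*(Ω₁)=(0.002444, 0.005748), Y(Ω₂)=(0.048697, -0.090937)
Σ over m = (0.214115, -0.000000); ×(4π/9) → (0.298961, -0.000000). Real part: 0.298961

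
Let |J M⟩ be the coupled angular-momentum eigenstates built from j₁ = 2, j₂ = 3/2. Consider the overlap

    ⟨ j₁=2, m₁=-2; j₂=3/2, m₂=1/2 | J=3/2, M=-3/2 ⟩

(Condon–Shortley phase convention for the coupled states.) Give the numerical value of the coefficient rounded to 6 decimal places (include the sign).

√[4·2!2!1!/6! · 0!4!2!1!0!3!] = √(32/5)
  +(−1)^2/∏(2,0,2,0,0,1)! = 1/4  (running 1/4)
⟨..|..⟩ = √(32/5)·(1/4) = +0.632456

+0.632456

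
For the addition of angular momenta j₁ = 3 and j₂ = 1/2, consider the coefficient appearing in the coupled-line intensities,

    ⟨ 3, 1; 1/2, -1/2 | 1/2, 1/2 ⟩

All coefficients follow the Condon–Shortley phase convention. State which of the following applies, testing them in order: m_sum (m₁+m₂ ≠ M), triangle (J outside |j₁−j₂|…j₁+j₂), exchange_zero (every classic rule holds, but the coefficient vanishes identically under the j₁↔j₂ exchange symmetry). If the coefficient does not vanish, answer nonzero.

triangle

m-sum: m₁+m₂ = 1+(-1/2) = 1/2, M = 1/2  ✓
triangle: need |j₁−j₂| ≤ J ≤ j₁+j₂, i.e. J ∈ [5/2, 7/2]; J = 1/2 is outside ✗ ⇒ coefficient is 0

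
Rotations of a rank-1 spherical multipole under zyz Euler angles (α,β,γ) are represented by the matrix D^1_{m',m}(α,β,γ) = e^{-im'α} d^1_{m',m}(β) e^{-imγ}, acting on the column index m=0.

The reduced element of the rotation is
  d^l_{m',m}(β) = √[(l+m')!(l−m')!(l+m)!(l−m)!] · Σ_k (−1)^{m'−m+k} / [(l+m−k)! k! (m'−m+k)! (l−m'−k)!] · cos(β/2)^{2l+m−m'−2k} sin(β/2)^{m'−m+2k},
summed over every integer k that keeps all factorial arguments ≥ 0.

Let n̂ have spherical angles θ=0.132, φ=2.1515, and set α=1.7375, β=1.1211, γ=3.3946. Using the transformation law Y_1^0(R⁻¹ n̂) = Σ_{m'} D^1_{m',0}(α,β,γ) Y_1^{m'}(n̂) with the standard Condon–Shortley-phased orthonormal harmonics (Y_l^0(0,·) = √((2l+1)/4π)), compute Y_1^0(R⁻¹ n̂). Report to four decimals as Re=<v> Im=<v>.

Need the full column D^1_{m',0} for m'=−1..1 at α=1.7375, β=1.1211, γ=3.3946.
cos(β/2)=0.846963, sin(β/2)=0.531652
d^1_{-1,0}: single k=1 term ⇒ +0.636806;  D = -0.105667+0.627978i
d^1_{0,0}: k∈[0..1] ⇒ +0.717346 -0.282654 = +0.434692;  D = +0.434692+0.000000i
d^1_{1,0}: single k=0 term ⇒ -0.636806;  D = +0.105667+0.627978i
Y_1^{m'}(θ=0.132,φ=2.1515) and Σ D·Y over m':
  (-0.1057+0.6280i)·(-0.0249-0.0380i)  (+0.4347+0.0000i)·(+0.4844+0.0000i)  (+0.1057+0.6280i)·(+0.0249-0.0380i)
Y_1^0(R⁻¹ n̂) = +0.263566+0.000000i

Re=0.2636 Im=0.0000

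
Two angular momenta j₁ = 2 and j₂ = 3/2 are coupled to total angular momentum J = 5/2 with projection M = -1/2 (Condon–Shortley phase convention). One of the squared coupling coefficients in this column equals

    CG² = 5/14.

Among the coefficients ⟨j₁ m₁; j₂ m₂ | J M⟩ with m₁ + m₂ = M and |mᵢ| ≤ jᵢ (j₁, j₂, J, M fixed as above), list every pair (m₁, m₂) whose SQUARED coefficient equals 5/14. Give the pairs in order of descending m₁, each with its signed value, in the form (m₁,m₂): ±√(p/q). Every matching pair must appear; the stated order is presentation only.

(-1,1/2): −√(5/14)

Admissible pairs with m₁+m₂ = M = -1/2: (-2,3/2), (-1,1/2), (0,-1/2), (1,-3/2)
  (m₁,m₂)=(1,-3/2): CG² = 27/70, CG = +√(27/70)
  (m₁,m₂)=(0,-1/2): CG² = 3/35, CG = +√(3/35)
  (m₁,m₂)=(-1,1/2): CG² = 5/14, CG = −√(5/14)   ← matches the target
  (m₁,m₂)=(-2,3/2): CG² = 6/35, CG = −√(6/35)
Pairs with CG² = 5/14: (-1,1/2): −√(5/14)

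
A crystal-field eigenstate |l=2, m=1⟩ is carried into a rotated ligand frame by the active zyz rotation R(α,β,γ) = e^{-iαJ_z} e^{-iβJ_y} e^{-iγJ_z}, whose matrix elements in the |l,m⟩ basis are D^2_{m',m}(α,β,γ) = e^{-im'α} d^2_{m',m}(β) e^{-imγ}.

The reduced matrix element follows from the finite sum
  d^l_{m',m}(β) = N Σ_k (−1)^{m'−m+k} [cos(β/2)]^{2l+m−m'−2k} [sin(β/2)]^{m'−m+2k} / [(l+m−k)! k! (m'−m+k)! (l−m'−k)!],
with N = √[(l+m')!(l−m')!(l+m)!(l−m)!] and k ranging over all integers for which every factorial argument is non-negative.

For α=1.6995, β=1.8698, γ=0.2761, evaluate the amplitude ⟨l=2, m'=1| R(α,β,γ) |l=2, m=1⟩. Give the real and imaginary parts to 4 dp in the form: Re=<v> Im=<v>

Re=0.2208 Im=0.5152

Split into d^2_{1,1}(β=1.8698) × two z-phases.
Half-angle: c=0.593899, s=0.804540. N=√(6·1·6·1)=6.000000
The bounds max(0,m−m')=0 and min(l+m,l−m')=1 give 2 terms
  k=0: (−1)^0·6.0000/(6)·0.5939^4·0.8045^0 = +0.124408
  k=1: (−1)^1·6.0000/(2)·0.5939^2·0.8045^2 = -0.684922
d^2_{1,1}(1.8698) = +0.124408 -0.684922 = -0.560514
D = (-0.128349-0.991729i)·(-0.560514)·(+0.962126-0.272605i) = +0.220752+0.515213i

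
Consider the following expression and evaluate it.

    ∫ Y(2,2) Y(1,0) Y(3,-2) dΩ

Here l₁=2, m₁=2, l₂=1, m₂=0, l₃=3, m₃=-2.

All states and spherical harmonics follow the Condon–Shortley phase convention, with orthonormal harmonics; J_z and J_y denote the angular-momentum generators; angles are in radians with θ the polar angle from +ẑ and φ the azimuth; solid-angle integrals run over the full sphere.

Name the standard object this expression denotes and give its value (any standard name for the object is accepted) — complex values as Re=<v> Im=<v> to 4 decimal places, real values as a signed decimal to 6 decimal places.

Gaunt coefficient, +0.184674

This is a Gaunt coefficient — the integral of a triple product of spherical harmonics over the sphere.
Rules hold: Σm=0, L=6 even, 1≤3≤3.
N = 5·3·7 = 105
Δ = 0!·4!·2!/7! = 1/105
Racah Σ t=0..0: t=0:+1/4 = 1/4
⇒ 3j(2 1 3; 0 0 0)² = 3/35, sgn -1
Racah Σ t=0..0: t=0:+1/24 = 1/24
⇒ 3j(2 1 3; 2 0 -2)² = 1/21, sgn -1
4πI² = N·(3j₀)²·(3jₘ)² = 3/7
I = +1·√(0.428571/4π) = 0.18467439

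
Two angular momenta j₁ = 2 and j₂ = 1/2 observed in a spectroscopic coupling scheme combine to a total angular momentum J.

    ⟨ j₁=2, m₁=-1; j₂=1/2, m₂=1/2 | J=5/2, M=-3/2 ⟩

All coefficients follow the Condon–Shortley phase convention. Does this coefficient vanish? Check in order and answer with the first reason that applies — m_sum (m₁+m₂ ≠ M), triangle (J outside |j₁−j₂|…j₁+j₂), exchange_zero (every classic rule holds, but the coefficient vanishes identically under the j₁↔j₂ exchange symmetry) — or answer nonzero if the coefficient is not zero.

m-sum: m₁+m₂ = -1+1/2 = -1/2, M = -3/2  ✗ ⇒ coefficient is 0

m_sum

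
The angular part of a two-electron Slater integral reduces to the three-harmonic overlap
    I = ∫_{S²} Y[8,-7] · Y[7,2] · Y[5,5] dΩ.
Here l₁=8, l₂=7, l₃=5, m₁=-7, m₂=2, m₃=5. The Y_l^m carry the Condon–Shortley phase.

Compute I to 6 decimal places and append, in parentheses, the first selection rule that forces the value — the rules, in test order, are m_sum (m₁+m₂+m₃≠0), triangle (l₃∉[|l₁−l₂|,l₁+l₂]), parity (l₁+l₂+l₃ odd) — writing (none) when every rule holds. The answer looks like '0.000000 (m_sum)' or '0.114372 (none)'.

m-sum 0 ✓  L=20 even ✓  1≤5≤15 ✓
Π(2lᵢ+1) = 17×15×11 = 2805
triangle coeff Δ(8,7,5) = 1/814773960
Σ_t [3,7]: t=3:−1/87091200 t=4:+1/4976640 t=5:−1/2073600 t=6:+1/4976640 t=7:−1/87091200 = -1/9676800
(3j)²=360/46189 [(8 7 5; 0 0 0)], sign=+1
Σ_t [9,9]: t=9:−1/6270566400 = -1/6270566400
(3j)²=25/3876 [(8 7 5; -7 2 5)], sign=-1
⇒ 4πI² = 11250/79781
I = (-1)√(11250/79781/(4π)) = -0.10593064
No selection rule forces the value: the integral is nonzero (none).

-0.105931 (none)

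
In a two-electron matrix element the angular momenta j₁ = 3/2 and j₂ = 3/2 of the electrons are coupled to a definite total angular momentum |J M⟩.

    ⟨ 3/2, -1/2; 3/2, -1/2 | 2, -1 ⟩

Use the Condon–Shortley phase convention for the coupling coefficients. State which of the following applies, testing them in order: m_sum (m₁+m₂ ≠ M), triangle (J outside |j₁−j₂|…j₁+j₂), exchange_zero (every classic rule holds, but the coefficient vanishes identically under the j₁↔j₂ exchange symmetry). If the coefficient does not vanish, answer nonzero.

m-sum: m₁+m₂ = -1/2+(-1/2) = -1, M = -1  ✓
triangle: |j₁−j₂| = 0 ≤ J = 2 ≤ j₁+j₂ = 3  ✓
exchange: j₁=j₂ and m₁=m₂, and (−1)^(j₁+j₂−J) = (−1)^1 = −1 forces ⟨j₁m₁;j₂m₂|JM⟩ = −⟨j₂m₂;j₁m₁|JM⟩ = −⟨j₁m₁;j₂m₂|JM⟩ ⇒ the coefficient vanishes identically
Racah sum check: Σ_k collapses to 0 ⇒ CG = 0

exchange_zero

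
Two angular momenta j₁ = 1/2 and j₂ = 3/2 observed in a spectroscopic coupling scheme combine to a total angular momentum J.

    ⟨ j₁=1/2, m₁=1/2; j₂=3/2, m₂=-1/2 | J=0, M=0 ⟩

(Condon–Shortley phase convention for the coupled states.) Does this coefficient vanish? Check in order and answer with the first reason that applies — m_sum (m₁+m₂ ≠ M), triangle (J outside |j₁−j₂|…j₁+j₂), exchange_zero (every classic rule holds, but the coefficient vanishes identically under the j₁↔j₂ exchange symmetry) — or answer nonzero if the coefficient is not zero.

m-sum: m₁+m₂ = 1/2+(-1/2) = 0, M = 0  ✓
triangle: need |j₁−j₂| ≤ J ≤ j₁+j₂, i.e. J ∈ [1, 2]; J = 0 is outside ✗ ⇒ coefficient is 0

triangle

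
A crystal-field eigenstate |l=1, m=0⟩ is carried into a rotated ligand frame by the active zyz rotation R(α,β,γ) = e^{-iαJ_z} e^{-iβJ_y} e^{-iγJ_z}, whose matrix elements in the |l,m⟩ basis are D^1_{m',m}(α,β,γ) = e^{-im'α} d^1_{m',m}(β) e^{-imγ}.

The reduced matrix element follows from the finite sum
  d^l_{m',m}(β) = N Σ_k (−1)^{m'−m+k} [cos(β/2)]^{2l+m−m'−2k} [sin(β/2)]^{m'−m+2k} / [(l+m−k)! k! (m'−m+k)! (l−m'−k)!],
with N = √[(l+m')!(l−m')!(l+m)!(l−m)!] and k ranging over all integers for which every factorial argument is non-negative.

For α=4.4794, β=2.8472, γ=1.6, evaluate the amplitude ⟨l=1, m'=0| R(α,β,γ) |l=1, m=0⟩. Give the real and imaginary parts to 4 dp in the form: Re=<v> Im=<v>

Re=-0.9570 Im=0.0000

First d^1_{0,0}(β=2.8472), then the phase factors e^{-i(0)α} and e^{-i(0)γ}:
c=cos(2.847200/2)=0.146665, s=sin(2.847200/2)=0.989186; N=√[1·1·1·1]=1.000000
k∈{0,1} keeps every argument non-negative
  k=0: (−1)^0·1.0000/(1)·0.1467^2·0.9892^0 = +0.021511
  k=1: (−1)^1·1.0000/(1)·0.1467^0·0.9892^2 = -0.978489
d^1_{0,0}(2.8472) = +0.021511 -0.978489 = -0.956979
D = (+1.000000+0.000000i)·(-0.956979)·(+1.000000+0.000000i) = -0.956979+0.000000i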